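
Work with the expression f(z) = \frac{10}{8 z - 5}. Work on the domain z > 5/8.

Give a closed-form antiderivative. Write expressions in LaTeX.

An antiderivative is F(z) = \frac{5 \log{\left(4 z - \frac{5}{2} \right)}}{4}.

Check any antiderivative F(z) by computing F'(z) and comparing it with f(z).
Check: d/dz[\frac{5 \log{\left(4 z - \frac{5}{2} \right)}}{4}] = \frac{10}{8 z - 5} = f(z).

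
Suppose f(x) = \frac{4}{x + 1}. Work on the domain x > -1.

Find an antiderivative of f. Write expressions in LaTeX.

An antiderivative is F(x) = 4 \log{\left(x + 1 \right)}.

Recover f(x) by differentiating a candidate F(x); any mismatch rules it out.
Check: d/dx[4 \log{\left(x + 1 \right)}] = \frac{4}{x + 1} = f(x).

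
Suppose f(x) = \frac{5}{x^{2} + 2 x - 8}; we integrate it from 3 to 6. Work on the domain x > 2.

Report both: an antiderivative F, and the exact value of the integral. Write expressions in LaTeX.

Factor the denominator (\left(x - 2\right) \left(x + 4\right)) and decompose: f = - \frac{5}{6 \left(x + 4\right)} + \frac{5}{6 \left(x - 2\right)}; each piece integrates to a log, atan, or power term.
F(x) = - \frac{5 \left(- \log{\left(x - 2 \right)} + \log{\left(x + 4 \right)}\right)}{6} is an antiderivative of f.
Check: d/dx[- \frac{5 \left(- \log{\left(x - 2 \right)} + \log{\left(x + 4 \right)}\right)}{6}] = \frac{5}{x^{2} + 2 x - 8} = f(x).
F(6) = - \frac{5 \log{\left(10 \right)}}{6} + \frac{5 \log{\left(4 \right)}}{6}; F(3) = - \frac{5 \log{\left(7 \right)}}{6}.
Integral = F(6) - F(3) = - \frac{5 \log{\left(10 \right)}}{6} + \frac{5 \log{\left(4 \right)}}{6} + \frac{5 \log{\left(7 \right)}}{6}.

Antiderivative: F(x) = - \frac{5 \left(- \log{\left(x - 2 \right)} + \log{\left(x + 4 \right)}\right)}{6}; value = - \frac{5 \log{\left(10 \right)}}{6} + \frac{5 \log{\left(4 \right)}}{6} + \frac{5 \log{\left(7 \right)}}{6}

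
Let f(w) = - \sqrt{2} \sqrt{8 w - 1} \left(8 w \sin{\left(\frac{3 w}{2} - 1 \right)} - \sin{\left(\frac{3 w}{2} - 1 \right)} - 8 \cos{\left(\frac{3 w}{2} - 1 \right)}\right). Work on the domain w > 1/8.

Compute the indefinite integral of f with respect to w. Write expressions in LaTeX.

Recognize the product-rule pattern: f = u'v + uv' with u = \frac{8 \left(4 w - \frac{1}{2}\right)^{\frac{3}{2}}}{3}, v = \cos{\left(\frac{3 w}{2} - 1 \right)}, so integration by parts undoes it.
Check: d/dw[\frac{\sqrt{2} \left(32 w \sqrt{8 w - 1} \cos{\left(\frac{3 w}{2} - 1 \right)} - 4 \sqrt{8 w - 1} \cos{\left(\frac{3 w}{2} - 1 \right)}\right)}{6}] = \frac{- 64 \sqrt{2} w^{2} \sin{\left(\frac{3 w}{2} - 1 \right)} + 16 \sqrt{2} w \sin{\left(\frac{3 w}{2} - 1 \right)} + 64 \sqrt{2} w \cos{\left(\frac{3 w}{2} - 1 \right)} - \sqrt{2} \sin{\left(\frac{3 w}{2} - 1 \right)} - 8 \sqrt{2} \cos{\left(\frac{3 w}{2} - 1 \right)}}{\sqrt{8 w - 1}}, which equals f(w).

F(w) = \frac{\sqrt{2} \left(32 w \sqrt{8 w - 1} \cos{\left(\frac{3 w}{2} - 1 \right)} - 4 \sqrt{8 w - 1} \cos{\left(\frac{3 w}{2} - 1 \right)}\right)}{6} + C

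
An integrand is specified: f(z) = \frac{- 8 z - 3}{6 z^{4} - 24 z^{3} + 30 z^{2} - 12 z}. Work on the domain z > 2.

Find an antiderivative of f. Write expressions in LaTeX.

Factor the denominator (6 z \left(z - 2\right) \left(z - 1\right)^{2}) and decompose: f = \frac{4}{3 \left(z - 1\right)} + \frac{11}{6 \left(z - 1\right)^{2}} - \frac{19}{12 \left(z - 2\right)} + \frac{1}{4 z}; each piece integrates to a log, atan, or power term.
Check: d/dz[\frac{3 z \log{\left(z \right)} - 19 z \log{\left(z - 2 \right)} + 16 z \log{\left(z - 1 \right)} - 3 \log{\left(z \right)} + 19 \log{\left(z - 2 \right)} - 16 \log{\left(z - 1 \right)} - 22}{12 z - 12}] = \frac{- 8 z - 3}{6 z^{4} - 24 z^{3} + 30 z^{2} - 12 z} = f(z).

An antiderivative is F(z) = \frac{3 z \log{\left(z \right)} - 19 z \log{\left(z - 2 \right)} + 16 z \log{\left(z - 1 \right)} - 3 \log{\left(z \right)} + 19 \log{\left(z - 2 \right)} - 16 \log{\left(z - 1 \right)} - 22}{12 z - 12}.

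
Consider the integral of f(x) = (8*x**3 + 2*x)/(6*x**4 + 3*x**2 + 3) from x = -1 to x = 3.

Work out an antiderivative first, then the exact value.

f matches the chain-rule pattern g'(h)*h' with inner function h(x) = x**4 + x**2/2 + 1/2; substituting u = h(x) collapses the integral.
F(x) = log(x**4 + x**2/2 + 1/2)/3 is an antiderivative of f.
Check: d/dx[log(x**4 + x**2/2 + 1/2)/3] = (8*x**3 + 2*x)/(6*x**4 + 3*x**2 + 3) = f(x).
F(3) = log(86)/3; F(-1) = log(2)/3.
Integral = F(3) - F(-1) = -log(2)/3 + log(86)/3.

Antiderivative: F(x) = log(x**4 + x**2/2 + 1/2)/3; value = -log(2)/3 + log(86)/3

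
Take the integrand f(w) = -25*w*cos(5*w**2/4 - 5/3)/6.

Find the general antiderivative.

F(w) = -5*sin(5*w**2/4 - 5/3)/3 + C

The substitution u = 5*w**2/4 - 5/3 works: f is exactly (dF/du)*(du/dw) for that inner function.
Check: d/dw[-5*sin(5*w**2/4 - 5/3)/3] = -25*w*cos(5*w**2/4 - 5/3)/6 = f(w).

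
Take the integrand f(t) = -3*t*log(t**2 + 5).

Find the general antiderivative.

F(t) = -3*t**2*log(t**2 + 5)/2 + 3*t**2/2 - 15*log(t**2 + 5)/2 + C

Whatever form F(t) takes, F'(t) = f(t) is non-negotiable.
Check: d/dt[-3*t**2*log(t**2 + 5)/2 + 3*t**2/2 - 15*log(t**2 + 5)/2] = -3*t*log(t**2 + 5) = f(t).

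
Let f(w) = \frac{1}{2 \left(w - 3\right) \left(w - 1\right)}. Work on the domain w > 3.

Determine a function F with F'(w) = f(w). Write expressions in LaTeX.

Factor the denominator (2 \left(w - 3\right) \left(w - 1\right)) and decompose: f = - \frac{1}{4 \left(w - 1\right)} + \frac{1}{4 \left(w - 3\right)}; each piece integrates to a log, atan, or power term.
Check: d/dw[- \frac{- \log{\left(w - 3 \right)} + \log{\left(w - 1 \right)}}{4}] = \frac{1}{2 w^{2} - 8 w + 6}, which equals f(w).

An antiderivative is F(w) = - \frac{- \log{\left(w - 3 \right)} + \log{\left(w - 1 \right)}}{4}.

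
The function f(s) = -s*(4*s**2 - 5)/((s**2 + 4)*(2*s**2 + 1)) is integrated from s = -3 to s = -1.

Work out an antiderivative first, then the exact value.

Antiderivative: F(s) = -3*log(3*s**2/2 + 6)/2 + log(3*s**2 + 3/2)/2; value = -3*log(15/2)/2 - log(57/2)/2 + log(9/2)/2 + 3*log(39/2)/2

Any candidate F(s) must reproduce f(s) exactly when differentiated.
F(s) = -3*log(3*s**2/2 + 6)/2 + log(3*s**2 + 3/2)/2 is an antiderivative of f.
Check: d/ds[-3*log(3*s**2/2 + 6)/2 + log(3*s**2 + 3/2)/2] = (-4*s**3 + 5*s)/(2*s**4 + 9*s**2 + 4), which equals f(s).
F(-1) = -3*log(15/2)/2 + log(9/2)/2; F(-3) = -3*log(39/2)/2 + log(57/2)/2.
Integral = F(-1) - F(-3) = -3*log(15/2)/2 - log(57/2)/2 + log(9/2)/2 + 3*log(39/2)/2.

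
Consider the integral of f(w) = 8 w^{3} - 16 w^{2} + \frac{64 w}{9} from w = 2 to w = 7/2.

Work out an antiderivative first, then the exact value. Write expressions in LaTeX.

f matches the chain-rule pattern g'(h)*h' with inner function h(w) = - w^{2} + \frac{4 w}{3}; substituting u = h(w) collapses the integral.
F(w) = \frac{2 w^{2} \left(4 - 3 w\right)^{2}}{9} is an antiderivative of f.
Check: d/dw[\frac{2 w^{2} \left(4 - 3 w\right)^{2}}{9}] = 8 w^{3} - 16 w^{2} + \frac{64 w}{9} = f(w).
F(7/2) = \frac{8281}{72}; F(2) = \frac{32}{9}.
Integral = F(7/2) - F(2) = \frac{2675}{24}.

Antiderivative: F(w) = \frac{2 w^{2} \left(4 - 3 w\right)^{2}}{9}; value = \frac{2675}{24}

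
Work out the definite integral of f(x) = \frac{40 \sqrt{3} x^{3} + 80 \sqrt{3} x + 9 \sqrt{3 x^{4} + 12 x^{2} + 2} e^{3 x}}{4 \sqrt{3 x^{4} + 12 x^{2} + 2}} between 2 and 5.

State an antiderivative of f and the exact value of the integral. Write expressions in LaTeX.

Antiderivative: F(x) = \frac{20 \sqrt{3} \sqrt{3 x^{4} + 12 x^{2} + 2} + 9 e^{3 x}}{12}; value = - \frac{3 e^{6}}{4} - \frac{35 \sqrt{6}}{3} + \frac{5 \sqrt{6531}}{3} + \frac{3 e^{15}}{4}

Since d/dx undoes antidifferentiation here, F'(x) = f(x) is required of F(x).
F(x) = \frac{20 \sqrt{3} \sqrt{3 x^{4} + 12 x^{2} + 2} + 9 e^{3 x}}{12} is an antiderivative of f.
Check: d/dx[\frac{20 \sqrt{3} \sqrt{3 x^{4} + 12 x^{2} + 2} + 9 e^{3 x}}{12}] = \frac{40 \sqrt{3} x^{3} + 80 \sqrt{3} x + 9 \sqrt{3 x^{4} + 12 x^{2} + 2} e^{3 x}}{4 \sqrt{3 x^{4} + 12 x^{2} + 2}} = f(x).
F(5) = \frac{5 \sqrt{6531}}{3} + \frac{3 e^{15}}{4}; F(2) = \frac{35 \sqrt{6}}{3} + \frac{3 e^{6}}{4}.
Integral = F(5) - F(2) = - \frac{3 e^{6}}{4} - \frac{35 \sqrt{6}}{3} + \frac{5 \sqrt{6531}}{3} + \frac{3 e^{15}}{4}.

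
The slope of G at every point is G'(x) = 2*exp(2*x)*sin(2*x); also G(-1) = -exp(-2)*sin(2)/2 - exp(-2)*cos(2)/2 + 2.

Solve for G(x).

G(x) = exp(2*x)*sin(2*x)/2 - exp(2*x)*cos(2*x)/2 + 2

Differentiate the proposed G(x) back; it has to land on the given G'(x).
A general antiderivative is exp(2*x)*sin(2*x)/2 - exp(2*x)*cos(2*x)/2 + C.
The condition gives C = -exp(-2)*sin(2)/2 - exp(-2)*cos(2)/2 + 2 - (-exp(-2)*sin(2)/2 - exp(-2)*cos(2)/2) = 2.
So G(x) = exp(2*x)*sin(2*x)/2 - exp(2*x)*cos(2*x)/2 + 2.
Check: d/dx[exp(2*x)*sin(2*x)/2 - exp(2*x)*cos(2*x)/2 + 2] = 2*exp(2*x)*sin(2*x) = G'(x).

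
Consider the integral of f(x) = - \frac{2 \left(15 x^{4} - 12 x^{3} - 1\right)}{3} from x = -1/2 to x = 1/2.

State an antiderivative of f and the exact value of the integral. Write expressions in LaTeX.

Whatever form F(x) takes, F'(x) = f(x) is non-negotiable.
F(x) = - 2 x^{5} + 2 x^{4} + \frac{2 x}{3} is an antiderivative of f.
Check: d/dx[- 2 x^{5} + 2 x^{4} + \frac{2 x}{3}] = - 10 x^{4} + 8 x^{3} + \frac{2}{3}, which equals f(x).
F(1/2) = \frac{19}{48}; F(-1/2) = - \frac{7}{48}.
Integral = F(1/2) - F(-1/2) = \frac{13}{24}.

Antiderivative: F(x) = - 2 x^{5} + 2 x^{4} + \frac{2 x}{3}; value = \frac{13}{24}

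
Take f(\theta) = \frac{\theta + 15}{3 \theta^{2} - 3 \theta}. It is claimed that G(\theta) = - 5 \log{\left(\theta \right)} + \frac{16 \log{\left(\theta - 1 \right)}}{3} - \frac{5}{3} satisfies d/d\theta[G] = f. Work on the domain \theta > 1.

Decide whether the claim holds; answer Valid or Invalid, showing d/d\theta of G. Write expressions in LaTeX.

Valid - the claim checks out under differentiation.

d/d\theta[G] = \frac{\theta + 15}{3 \theta^{2} - 3 \theta}
This equals f(\theta) exactly, so the claim holds.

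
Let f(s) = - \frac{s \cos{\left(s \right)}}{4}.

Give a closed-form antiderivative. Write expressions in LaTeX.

Recover f(s) by differentiating a candidate F(s); any mismatch rules it out.
Check: d/ds[- \frac{s \sin{\left(s \right)}}{4} - \frac{\cos{\left(s \right)}}{4}] = - \frac{s \cos{\left(s \right)}}{4} = f(s).

An antiderivative is F(s) = - \frac{s \sin{\left(s \right)}}{4} - \frac{\cos{\left(s \right)}}{4}.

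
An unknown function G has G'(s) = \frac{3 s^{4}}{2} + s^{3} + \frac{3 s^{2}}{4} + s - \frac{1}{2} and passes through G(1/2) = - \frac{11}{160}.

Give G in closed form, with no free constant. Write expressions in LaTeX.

G(s) = \frac{3 s^{5}}{10} + \frac{s^{4}}{4} + \frac{s^{3}}{4} + \frac{s^{2}}{2} - \frac{s}{2}

Integrate term by term and add the pieces.
A general antiderivative is \frac{3 s^{5}}{10} + \frac{s^{4}}{4} + \frac{s^{3}}{4} + \frac{s^{2}}{2} - \frac{s}{2} + C.
The condition gives C = - \frac{11}{160} - (- \frac{11}{160}) = 0.
So G(s) = \frac{3 s^{5}}{10} + \frac{s^{4}}{4} + \frac{s^{3}}{4} + \frac{s^{2}}{2} - \frac{s}{2}.
Check: d/ds[\frac{3 s^{5}}{10} + \frac{s^{4}}{4} + \frac{s^{3}}{4} + \frac{s^{2}}{2} - \frac{s}{2}] = \frac{3 s^{4}}{2} + s^{3} + \frac{3 s^{2}}{4} + s - \frac{1}{2} = G'(s).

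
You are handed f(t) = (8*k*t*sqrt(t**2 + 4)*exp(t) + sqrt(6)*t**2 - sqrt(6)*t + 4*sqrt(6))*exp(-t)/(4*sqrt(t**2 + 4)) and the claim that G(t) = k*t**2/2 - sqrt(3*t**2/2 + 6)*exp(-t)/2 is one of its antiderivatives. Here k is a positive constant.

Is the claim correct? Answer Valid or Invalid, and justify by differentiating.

d/dt[G] = sqrt(2)*(2*sqrt(2)*k*t*sqrt(t**2 + 4)*exp(t) + sqrt(3)*t**2 - sqrt(3)*t + 4*sqrt(3))*exp(-t)/(4*sqrt(t**2 + 4))
d/dt[G] - f(t) = -k*t != 0.

Invalid: d/dt[G] - f = -k*t, which is not 0.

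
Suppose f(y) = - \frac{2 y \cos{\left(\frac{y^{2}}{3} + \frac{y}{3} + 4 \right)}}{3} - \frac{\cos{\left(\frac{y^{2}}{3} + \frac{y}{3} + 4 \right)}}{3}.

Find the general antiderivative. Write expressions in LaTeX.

The substitution u = \frac{y^{2}}{3} + \frac{y}{3} + 4 works: f is exactly (dF/du)*(du/dy) for that inner function.
Check: d/dy[- \sin{\left(\frac{y^{2}}{3} + \frac{y}{3} + 4 \right)}] = - \frac{2 y \cos{\left(\frac{y^{2}}{3} + \frac{y}{3} + 4 \right)}}{3} - \frac{\cos{\left(\frac{y^{2}}{3} + \frac{y}{3} + 4 \right)}}{3} = f(y).

F(y) = - \sin{\left(\frac{y^{2}}{3} + \frac{y}{3} + 4 \right)} + C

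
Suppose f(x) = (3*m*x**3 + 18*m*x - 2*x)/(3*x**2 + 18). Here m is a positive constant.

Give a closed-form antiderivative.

An antiderivative is F(x) = (3*m*x**2 - 2*log(x**2/2 + 3))/6.

A candidate is checked by its d/dx: the result must match f(x).
Check: d/dx[(3*m*x**2 - 2*log(x**2/2 + 3))/6] = (3*m*x**3 + 18*m*x - 2*x)/(3*x**2 + 18) = f(x).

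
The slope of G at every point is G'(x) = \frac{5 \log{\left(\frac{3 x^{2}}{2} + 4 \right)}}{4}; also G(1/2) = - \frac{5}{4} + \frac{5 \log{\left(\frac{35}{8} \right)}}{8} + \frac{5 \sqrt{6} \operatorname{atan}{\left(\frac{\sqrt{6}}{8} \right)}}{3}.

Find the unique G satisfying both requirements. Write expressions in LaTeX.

A first test for any G(x): its x-derivative must equal the given G'(x).
A general antiderivative is \frac{5 x \log{\left(\frac{3 x^{2}}{2} + 4 \right)}}{4} - \frac{5 x}{2} + \frac{5 \sqrt{6} \operatorname{atan}{\left(\frac{\sqrt{6} x}{4} \right)}}{3} + C.
The condition gives C = - \frac{5}{4} + \frac{5 \log{\left(\frac{35}{8} \right)}}{8} + \frac{5 \sqrt{6} \operatorname{atan}{\left(\frac{\sqrt{6}}{8} \right)}}{3} - (- \frac{5}{4} + \frac{5 \log{\left(\frac{35}{8} \right)}}{8} + \frac{5 \sqrt{6} \operatorname{atan}{\left(\frac{\sqrt{6}}{8} \right)}}{3}) = 0.
So G(x) = \frac{5 \left(3 x \log{\left(\frac{3 x^{2}}{2} + 4 \right)} - 6 x + 4 \sqrt{6} \operatorname{atan}{\left(\frac{\sqrt{6} x}{4} \right)}\right)}{12}.
Check: d/dx[\frac{5 \left(3 x \log{\left(\frac{3 x^{2}}{2} + 4 \right)} - 6 x + 4 \sqrt{6} \operatorname{atan}{\left(\frac{\sqrt{6} x}{4} \right)}\right)}{12}] = \frac{5 \log{\left(\frac{3 x^{2}}{2} + 4 \right)}}{4} = G'(x).

G(x) = \frac{5 \left(3 x \log{\left(\frac{3 x^{2}}{2} + 4 \right)} - 6 x + 4 \sqrt{6} \operatorname{atan}{\left(\frac{\sqrt{6} x}{4} \right)}\right)}{12}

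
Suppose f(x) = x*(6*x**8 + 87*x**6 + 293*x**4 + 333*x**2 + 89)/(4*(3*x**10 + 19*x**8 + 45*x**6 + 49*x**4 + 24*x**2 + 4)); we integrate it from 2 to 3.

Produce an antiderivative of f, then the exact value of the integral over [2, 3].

Check any antiderivative F(x) by computing F'(x) and comparing it with f(x).
F(x) = log(2*x**2 + 2/3)/4 - 1/(8*x**2 + 16) - 2/(x**2 + 1) is an antiderivative of f.
Check: d/dx[log(2*x**2 + 2/3)/4 - 1/(8*x**2 + 16) - 2/(x**2 + 1)] = (6*x**9 + 87*x**7 + 293*x**5 + 333*x**3 + 89*x)/(12*x**10 + 76*x**8 + 180*x**6 + 196*x**4 + 96*x**2 + 16), which equals f(x).
F(3) = -93/440 + log(56/3)/4; F(2) = -101/240 + log(26/3)/4.
Integral = F(3) - F(2) = -log(26/3)/4 + 553/2640 + log(56/3)/4.

Antiderivative: F(x) = log(2*x**2 + 2/3)/4 - 1/(8*x**2 + 16) - 2/(x**2 + 1); value = -log(26/3)/4 + 553/2640 + log(56/3)/4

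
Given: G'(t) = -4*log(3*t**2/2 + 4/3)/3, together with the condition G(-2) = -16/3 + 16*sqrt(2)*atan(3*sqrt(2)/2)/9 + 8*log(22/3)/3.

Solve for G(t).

A candidate passes only if d/dt[G] lands on the given G'(t) exactly.
A general antiderivative is -4*t*log(3*t**2/2 + 4/3)/3 + 8*t/3 - 16*sqrt(2)*atan(3*sqrt(2)*t/4)/9 + C.
The condition gives C = -16/3 + 16*sqrt(2)*atan(3*sqrt(2)/2)/9 + 8*log(22/3)/3 - (-16/3 + 16*sqrt(2)*atan(3*sqrt(2)/2)/9 + 8*log(22/3)/3) = 0.
So G(t) = 4*(-3*t*log(3*t**2/2 + 4/3) + 6*t - 4*sqrt(2)*atan(3*sqrt(2)*t/4))/9.
Check: d/dt[4*(-3*t*log(3*t**2/2 + 4/3) + 6*t - 4*sqrt(2)*atan(3*sqrt(2)*t/4))/9] = -4*log(9*t**2 + 8)/3 + 4*log(6)/3, which equals G'(t).

G(t) = 4*(-3*t*log(3*t**2/2 + 4/3) + 6*t - 4*sqrt(2)*atan(3*sqrt(2)*t/4))/9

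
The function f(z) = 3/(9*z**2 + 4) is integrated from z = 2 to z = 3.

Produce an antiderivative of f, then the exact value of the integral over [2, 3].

A first test for any F(z): its z-derivative must equal f(z) identically.
F(z) = atan(3*z/2)/2 is an antiderivative of f.
Check: d/dz[atan(3*z/2)/2] = 3/(9*z**2 + 4) = f(z).
F(3) = atan(9/2)/2; F(2) = atan(3)/2.
Integral = F(3) - F(2) = -atan(3)/2 + atan(9/2)/2.

Antiderivative: F(z) = atan(3*z/2)/2; value = -atan(3)/2 + atan(9/2)/2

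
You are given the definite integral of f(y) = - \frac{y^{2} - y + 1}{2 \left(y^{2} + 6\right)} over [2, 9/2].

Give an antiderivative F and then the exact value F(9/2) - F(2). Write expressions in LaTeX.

A candidate is checked by its d/dy: the result must match f(y).
F(y) = - \frac{6 y - 3 \log{\left(y^{2} + 6 \right)} - 5 \sqrt{6} \operatorname{atan}{\left(\frac{\sqrt{6} y}{6} \right)}}{12} is an antiderivative of f.
Check: d/dy[- \frac{6 y - 3 \log{\left(y^{2} + 6 \right)} - 5 \sqrt{6} \operatorname{atan}{\left(\frac{\sqrt{6} y}{6} \right)}}{12}] = \frac{- y^{2} + y - 1}{2 y^{2} + 12}, which equals f(y).
F(9/2) = - \frac{9}{4} + \frac{\log{\left(\frac{105}{4} \right)}}{4} + \frac{5 \sqrt{6} \operatorname{atan}{\left(\frac{3 \sqrt{6}}{4} \right)}}{12}; F(2) = -1 + \frac{\log{\left(10 \right)}}{4} + \frac{5 \sqrt{6} \operatorname{atan}{\left(\frac{\sqrt{6}}{3} \right)}}{12}.
Integral = F(9/2) - F(2) = - \frac{5}{4} - \frac{5 \sqrt{6} \operatorname{atan}{\left(\frac{\sqrt{6}}{3} \right)}}{12} - \frac{\log{\left(10 \right)}}{4} + \frac{\log{\left(\frac{105}{4} \right)}}{4} + \frac{5 \sqrt{6} \operatorname{atan}{\left(\frac{3 \sqrt{6}}{4} \right)}}{12}.

Antiderivative: F(y) = - \frac{6 y - 3 \log{\left(y^{2} + 6 \right)} - 5 \sqrt{6} \operatorname{atan}{\left(\frac{\sqrt{6} y}{6} \right)}}{12}; value = - \frac{5}{4} - \frac{5 \sqrt{6} \operatorname{atan}{\left(\frac{\sqrt{6}}{3} \right)}}{12} - \frac{\log{\left(10 \right)}}{4} + \frac{\log{\left(\frac{105}{4} \right)}}{4} + \frac{5 \sqrt{6} \operatorname{atan}{\left(\frac{3 \sqrt{6}}{4} \right)}}{12}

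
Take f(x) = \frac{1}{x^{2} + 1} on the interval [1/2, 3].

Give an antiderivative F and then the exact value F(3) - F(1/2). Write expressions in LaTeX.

Antiderivative: F(x) = \operatorname{atan}{\left(x \right)}; value = - \operatorname{atan}{\left(\frac{1}{2} \right)} + \operatorname{atan}{\left(3 \right)}

A first test for any F(x): its x-derivative must equal f(x) identically.
F(x) = \operatorname{atan}{\left(x \right)} is an antiderivative of f.
Check: d/dx[\operatorname{atan}{\left(x \right)}] = \frac{1}{x^{2} + 1} = f(x).
F(3) = \operatorname{atan}{\left(3 \right)}; F(1/2) = \operatorname{atan}{\left(\frac{1}{2} \right)}.
Integral = F(3) - F(1/2) = - \operatorname{atan}{\left(\frac{1}{2} \right)} + \operatorname{atan}{\left(3 \right)}.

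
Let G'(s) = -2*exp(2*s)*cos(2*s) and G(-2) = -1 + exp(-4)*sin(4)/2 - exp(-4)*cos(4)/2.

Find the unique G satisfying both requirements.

Recover the given G'(s) by differentiating a candidate G(s); any mismatch rules it out.
A general antiderivative is -exp(2*s)*sin(2*s)/2 - exp(2*s)*cos(2*s)/2 + C.
The condition gives C = -1 + exp(-4)*sin(4)/2 - exp(-4)*cos(4)/2 - (exp(-4)*sin(4)/2 - exp(-4)*cos(4)/2) = -1.
So G(s) = -(exp(2*s)*sin(2*s) + exp(2*s)*cos(2*s) + 2)/2.
Check: d/ds[-(exp(2*s)*sin(2*s) + exp(2*s)*cos(2*s) + 2)/2] = -2*exp(2*s)*cos(2*s) = G'(s).

G(s) = -(exp(2*s)*sin(2*s) + exp(2*s)*cos(2*s) + 2)/2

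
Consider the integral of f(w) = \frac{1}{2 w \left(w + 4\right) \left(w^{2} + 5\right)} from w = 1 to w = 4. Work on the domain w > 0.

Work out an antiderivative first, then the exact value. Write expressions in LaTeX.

Antiderivative: F(w) = \frac{\log{\left(w \right)}}{40} - \frac{\log{\left(w + 4 \right)}}{168} - \frac{\log{\left(w^{2} + 5 \right)}}{105} - \frac{\sqrt{5} \operatorname{atan}{\left(\frac{\sqrt{5} w}{5} \right)}}{210}; value = - \frac{\log{\left(21 \right)}}{105} - \frac{\log{\left(8 \right)}}{168} - \frac{\sqrt{5} \operatorname{atan}{\left(\frac{4 \sqrt{5}}{5} \right)}}{210} + \frac{\sqrt{5} \operatorname{atan}{\left(\frac{\sqrt{5}}{5} \right)}}{210} + \frac{\log{\left(5 \right)}}{168} + \frac{\log{\left(6 \right)}}{105} + \frac{\log{\left(4 \right)}}{40}

Factor the denominator (2 w \left(w + 4\right) \left(w^{2} + 5\right)) and decompose: f = - \frac{4 w + 5}{210 \left(w^{2} + 5\right)} - \frac{1}{168 \left(w + 4\right)} + \frac{1}{40 w}; each piece integrates to a log, atan, or power term.
F(w) = \frac{\log{\left(w \right)}}{40} - \frac{\log{\left(w + 4 \right)}}{168} - \frac{\log{\left(w^{2} + 5 \right)}}{105} - \frac{\sqrt{5} \operatorname{atan}{\left(\frac{\sqrt{5} w}{5} \right)}}{210} is an antiderivative of f.
Check: d/dw[\frac{\log{\left(w \right)}}{40} - \frac{\log{\left(w + 4 \right)}}{168} - \frac{\log{\left(w^{2} + 5 \right)}}{105} - \frac{\sqrt{5} \operatorname{atan}{\left(\frac{\sqrt{5} w}{5} \right)}}{210}] = \frac{1}{2 w^{4} + 8 w^{3} + 10 w^{2} + 40 w}, which equals f(w).
F(4) = - \frac{\log{\left(21 \right)}}{105} - \frac{\log{\left(8 \right)}}{168} - \frac{\sqrt{5} \operatorname{atan}{\left(\frac{4 \sqrt{5}}{5} \right)}}{210} + \frac{\log{\left(4 \right)}}{40}; F(1) = - \frac{\log{\left(6 \right)}}{105} - \frac{\log{\left(5 \right)}}{168} - \frac{\sqrt{5} \operatorname{atan}{\left(\frac{\sqrt{5}}{5} \right)}}{210}.
Integral = F(4) - F(1) = - \frac{\log{\left(21 \right)}}{105} - \frac{\log{\left(8 \right)}}{168} - \frac{\sqrt{5} \operatorname{atan}{\left(\frac{4 \sqrt{5}}{5} \right)}}{210} + \frac{\sqrt{5} \operatorname{atan}{\left(\frac{\sqrt{5}}{5} \right)}}{210} + \frac{\log{\left(5 \right)}}{168} + \frac{\log{\left(6 \right)}}{105} + \frac{\log{\left(4 \right)}}{40}.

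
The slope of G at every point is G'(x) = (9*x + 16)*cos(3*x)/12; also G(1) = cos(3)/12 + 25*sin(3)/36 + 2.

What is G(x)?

A first test for any G(x): its x-derivative must equal the given G'(x).
A general antiderivative is x*sin(3*x)/4 + 4*sin(3*x)/9 + cos(3*x)/12 + C.
The condition gives C = cos(3)/12 + 25*sin(3)/36 + 2 - (cos(3)/12 + 25*sin(3)/36) = 2.
So G(x) = x*sin(3*x)/4 + 4*sin(3*x)/9 + cos(3*x)/12 + 2.
Check: d/dx[x*sin(3*x)/4 + 4*sin(3*x)/9 + cos(3*x)/12 + 2] = 3*x*cos(3*x)/4 + 4*cos(3*x)/3, which equals G'(x).

G(x) = x*sin(3*x)/4 + 4*sin(3*x)/9 + cos(3*x)/12 + 2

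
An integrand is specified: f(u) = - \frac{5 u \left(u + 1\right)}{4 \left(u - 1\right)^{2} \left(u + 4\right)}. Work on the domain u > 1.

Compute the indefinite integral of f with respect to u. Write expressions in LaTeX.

F(u) = - \frac{13 u \log{\left(u - 1 \right)} + 12 u \log{\left(u + 4 \right)} - 13 \log{\left(u - 1 \right)} - 12 \log{\left(u + 4 \right)} - 10}{20 \left(u - 1\right)} + C

The denominator factors as 4 \left(u - 1\right)^{2} \left(u + 4\right); partial fractions split f into directly integrable pieces: - \frac{3}{5 \left(u + 4\right)} - \frac{13}{20 \left(u - 1\right)} - \frac{1}{2 \left(u - 1\right)^{2}}.
Check: d/du[- \frac{13 u \log{\left(u - 1 \right)} + 12 u \log{\left(u + 4 \right)} - 13 \log{\left(u - 1 \right)} - 12 \log{\left(u + 4 \right)} - 10}{20 \left(u - 1\right)}] = \frac{- 5 u^{2} - 5 u}{4 u^{3} + 8 u^{2} - 28 u + 16}, which equals f(u).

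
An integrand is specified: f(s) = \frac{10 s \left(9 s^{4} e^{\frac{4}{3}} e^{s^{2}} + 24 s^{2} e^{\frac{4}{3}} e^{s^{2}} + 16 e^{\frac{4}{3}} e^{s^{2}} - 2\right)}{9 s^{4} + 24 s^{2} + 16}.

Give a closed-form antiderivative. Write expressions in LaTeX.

An antiderivative is F(s) = 5 e^{s^{2} + \frac{4}{3}} + \frac{5}{3 \left(\frac{3 s^{2}}{2} + 2\right)}.

Differentiate the proposed F(s) back; it has to land on f(s) exactly.
Check: d/ds[5 e^{s^{2} + \frac{4}{3}} + \frac{5}{3 \left(\frac{3 s^{2}}{2} + 2\right)}] = \frac{90 s^{5} e^{\frac{4}{3}} e^{s^{2}} + 240 s^{3} e^{\frac{4}{3}} e^{s^{2}} + 160 s e^{\frac{4}{3}} e^{s^{2}} - 20 s}{9 s^{4} + 24 s^{2} + 16}, which equals f(s).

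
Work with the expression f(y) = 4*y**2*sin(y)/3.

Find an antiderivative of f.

Recover f(y) by differentiating a candidate F(y); any mismatch rules it out.
Check: d/dy[-4*y**2*cos(y)/3 + 8*y*sin(y)/3 + 8*cos(y)/3] = 4*y**2*sin(y)/3 = f(y).

An antiderivative is F(y) = -4*y**2*cos(y)/3 + 8*y*sin(y)/3 + 8*cos(y)/3.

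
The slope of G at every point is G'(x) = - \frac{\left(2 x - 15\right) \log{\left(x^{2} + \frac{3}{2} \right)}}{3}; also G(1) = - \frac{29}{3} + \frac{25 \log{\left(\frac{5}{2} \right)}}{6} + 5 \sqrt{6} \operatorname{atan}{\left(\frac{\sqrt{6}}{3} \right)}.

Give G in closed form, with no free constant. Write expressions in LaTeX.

G(x) = \frac{2 x^{2} + 2 x \left(15 - x\right) \log{\left(x^{2} + \frac{3}{2} \right)} - 60 x - 3 \log{\left(x^{2} + \frac{3}{2} \right)} + 30 \sqrt{6} \operatorname{atan}{\left(\frac{\sqrt{6} x}{3} \right)}}{6}

A candidate passes only if d/dx[G] lands on the given G'(x) exactly.
A general antiderivative is \frac{x^{2}}{3} - 10 x + \left(- \frac{x^{2}}{3} + 5 x\right) \log{\left(x^{2} + \frac{3}{2} \right)} - \frac{\log{\left(x^{2} + \frac{3}{2} \right)}}{2} + 5 \sqrt{6} \operatorname{atan}{\left(\frac{\sqrt{6} x}{3} \right)} + C.
The condition gives C = - \frac{29}{3} + \frac{25 \log{\left(\frac{5}{2} \right)}}{6} + 5 \sqrt{6} \operatorname{atan}{\left(\frac{\sqrt{6}}{3} \right)} - (- \frac{29}{3} + \frac{25 \log{\left(\frac{5}{2} \right)}}{6} + 5 \sqrt{6} \operatorname{atan}{\left(\frac{\sqrt{6}}{3} \right)}) = 0.
So G(x) = \frac{2 x^{2} + 2 x \left(15 - x\right) \log{\left(x^{2} + \frac{3}{2} \right)} - 60 x - 3 \log{\left(x^{2} + \frac{3}{2} \right)} + 30 \sqrt{6} \operatorname{atan}{\left(\frac{\sqrt{6} x}{3} \right)}}{6}.
Check: d/dx[\frac{2 x^{2} + 2 x \left(15 - x\right) \log{\left(x^{2} + \frac{3}{2} \right)} - 60 x - 3 \log{\left(x^{2} + \frac{3}{2} \right)} + 30 \sqrt{6} \operatorname{atan}{\left(\frac{\sqrt{6} x}{3} \right)}}{6}] = - \frac{2 x \log{\left(x^{2} + \frac{3}{2} \right)}}{3} + 5 \log{\left(x^{2} + \frac{3}{2} \right)}, which equals G'(x).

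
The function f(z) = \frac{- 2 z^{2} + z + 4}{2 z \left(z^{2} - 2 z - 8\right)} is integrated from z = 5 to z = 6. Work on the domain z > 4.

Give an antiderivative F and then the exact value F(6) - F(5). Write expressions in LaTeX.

Antiderivative: F(z) = - \frac{\log{\left(z - 4 \right)}}{2} - \frac{\log{\left(z^{2} + 2 z \right)}}{4}; value = - \frac{\log{\left(48 \right)}}{4} - \frac{\log{\left(2 \right)}}{2} + \frac{\log{\left(35 \right)}}{4}

The denominator factors as 2 z \left(z - 4\right) \left(z + 2\right); partial fractions split f into directly integrable pieces: - \frac{1}{4 \left(z + 2\right)} - \frac{1}{2 \left(z - 4\right)} - \frac{1}{4 z}.
F(z) = - \frac{\log{\left(z - 4 \right)}}{2} - \frac{\log{\left(z^{2} + 2 z \right)}}{4} is an antiderivative of f.
Check: d/dz[- \frac{\log{\left(z - 4 \right)}}{2} - \frac{\log{\left(z^{2} + 2 z \right)}}{4}] = \frac{- 2 z^{2} + z + 4}{2 z^{3} - 4 z^{2} - 16 z}, which equals f(z).
F(6) = - \frac{\log{\left(48 \right)}}{4} - \frac{\log{\left(2 \right)}}{2}; F(5) = - \frac{\log{\left(35 \right)}}{4}.
Integral = F(6) - F(5) = - \frac{\log{\left(48 \right)}}{4} - \frac{\log{\left(2 \right)}}{2} + \frac{\log{\left(35 \right)}}{4}.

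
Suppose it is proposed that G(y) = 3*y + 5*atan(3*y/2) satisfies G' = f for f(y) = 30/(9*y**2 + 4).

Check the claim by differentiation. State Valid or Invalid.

d/dy[G] = (27*y**2 + 42)/(9*y**2 + 4)
d/dy[G] - f(y) = 3 != 0.

Invalid: d/dy[G] - f = 3, which is not 0.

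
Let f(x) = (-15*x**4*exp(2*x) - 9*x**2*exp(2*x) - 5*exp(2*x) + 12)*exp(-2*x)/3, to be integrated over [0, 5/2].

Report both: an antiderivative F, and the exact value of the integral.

Antiderivative: F(x) = -(12*x**5*exp(2*x) + 12*x**3*exp(2*x) + 20*x*exp(2*x) - 3*exp(2*x) + 24)*exp(-2*x)/12; value = -11083/96 - 2*exp(-5)

Any candidate F(x) must reproduce f(x) exactly when differentiated.
F(x) = -(12*x**5*exp(2*x) + 12*x**3*exp(2*x) + 20*x*exp(2*x) - 3*exp(2*x) + 24)*exp(-2*x)/12 is an antiderivative of f.
Check: d/dx[-(12*x**5*exp(2*x) + 12*x**3*exp(2*x) + 20*x*exp(2*x) - 3*exp(2*x) + 24)*exp(-2*x)/12] = (-15*x**4*exp(2*x) - 9*x**2*exp(2*x) - 5*exp(2*x) + 12)*exp(-2*x)/3 = f(x).
F(5/2) = -11251/96 - 2*exp(-5); F(0) = -7/4.
Integral = F(5/2) - F(0) = -11083/96 - 2*exp(-5).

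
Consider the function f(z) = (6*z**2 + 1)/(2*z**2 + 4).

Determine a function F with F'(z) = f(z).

An antiderivative F(z) passes only if d/dz[F] lands on f(z) exactly.
Check: d/dz[3*z - 11*sqrt(2)*atan(sqrt(2)*z/2)/4] = (6*z**2 + 1)/(2*z**2 + 4) = f(z).

An antiderivative is F(z) = 3*z - 11*sqrt(2)*atan(sqrt(2)*z/2)/4.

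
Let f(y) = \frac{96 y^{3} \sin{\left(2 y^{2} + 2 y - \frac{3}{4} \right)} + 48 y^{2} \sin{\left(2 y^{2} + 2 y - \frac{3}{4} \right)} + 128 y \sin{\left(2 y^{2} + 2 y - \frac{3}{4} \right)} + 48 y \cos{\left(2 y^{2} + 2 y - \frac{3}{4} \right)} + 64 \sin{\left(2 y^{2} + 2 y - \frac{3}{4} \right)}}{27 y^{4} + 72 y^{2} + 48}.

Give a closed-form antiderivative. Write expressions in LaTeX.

An antiderivative is F(y) = - \frac{8 \cos{\left(2 y^{2} + 2 y - \frac{3}{4} \right)}}{3 \left(3 y^{2} + 4\right)}.

Recognize the product-rule pattern: f = u'v + uv' with u = - \frac{8}{3 \left(3 y^{2} + 4\right)}, v = \cos{\left(2 y^{2} + 2 y - \frac{3}{4} \right)}, so integration by parts undoes it.
Check: d/dy[- \frac{8 \cos{\left(2 y^{2} + 2 y - \frac{3}{4} \right)}}{3 \left(3 y^{2} + 4\right)}] = \frac{96 y^{3} \sin{\left(2 y^{2} + 2 y - \frac{3}{4} \right)} + 48 y^{2} \sin{\left(2 y^{2} + 2 y - \frac{3}{4} \right)} + 128 y \sin{\left(2 y^{2} + 2 y - \frac{3}{4} \right)} + 48 y \cos{\left(2 y^{2} + 2 y - \frac{3}{4} \right)} + 64 \sin{\left(2 y^{2} + 2 y - \frac{3}{4} \right)}}{27 y^{4} + 72 y^{2} + 48} = f(y).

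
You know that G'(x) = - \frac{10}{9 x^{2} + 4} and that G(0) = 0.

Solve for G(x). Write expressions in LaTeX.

G(x) = - \frac{5 \operatorname{atan}{\left(\frac{3 x}{2} \right)}}{3}

Differentiate the proposed G(x) back; it has to land on the given G'(x).
A general antiderivative is - \frac{5 \operatorname{atan}{\left(\frac{3 x}{2} \right)}}{3} + C.
The condition gives C = 0 - (0) = 0.
So G(x) = - \frac{5 \operatorname{atan}{\left(\frac{3 x}{2} \right)}}{3}.
Check: d/dx[- \frac{5 \operatorname{atan}{\left(\frac{3 x}{2} \right)}}{3}] = - \frac{10}{9 x^{2} + 4} = G'(x).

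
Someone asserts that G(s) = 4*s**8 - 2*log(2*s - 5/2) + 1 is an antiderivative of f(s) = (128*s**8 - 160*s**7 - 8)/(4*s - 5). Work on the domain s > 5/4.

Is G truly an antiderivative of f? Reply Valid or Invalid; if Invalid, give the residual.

d/ds[G] = (128*s**8 - 160*s**7 - 8)/(4*s - 5)
This equals f(s) exactly, so the claim holds.

Valid. The derivative of G reproduces f.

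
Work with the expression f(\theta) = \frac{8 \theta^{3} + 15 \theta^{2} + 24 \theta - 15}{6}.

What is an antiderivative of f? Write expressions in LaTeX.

Since d/d\theta undoes antidifferentiation here, F'(\theta) = f(\theta) is required of F(\theta).
Check: d/d\theta[\frac{\theta \left(2 \theta^{3} + 5 \theta^{2} + 12 \theta - 15\right)}{6}] = \frac{4 \theta^{3}}{3} + \frac{5 \theta^{2}}{2} + 4 \theta - \frac{5}{2}, which equals f(\theta).

An antiderivative is F(\theta) = \frac{\theta \left(2 \theta^{3} + 5 \theta^{2} + 12 \theta - 15\right)}{6}.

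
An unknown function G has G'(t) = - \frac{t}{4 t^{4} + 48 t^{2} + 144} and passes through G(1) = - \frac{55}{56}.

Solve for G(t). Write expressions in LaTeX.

The substitution u = 8 t^{2} + 48 works: G'(t) is exactly (dG/du)*(du/dt) for that inner function.
A general antiderivative is \frac{1}{8 t^{2} + 48} + C.
The condition gives C = - \frac{55}{56} - (\frac{1}{56}) = -1.
So G(t) = - \frac{8 t^{2} + 47}{8 \left(t^{2} + 6\right)}.
Check: d/dt[- \frac{8 t^{2} + 47}{8 \left(t^{2} + 6\right)}] = - \frac{t}{4 t^{4} + 48 t^{2} + 144} = G'(t).

G(t) = - \frac{8 t^{2} + 47}{8 \left(t^{2} + 6\right)}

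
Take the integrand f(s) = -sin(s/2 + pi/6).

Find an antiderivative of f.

A first test for any F(s): its s-derivative must equal f(s) identically.
Check: d/ds[2*cos(s/2 + pi/6)] = -sin(s/2 + pi/6) = f(s).

An antiderivative is F(s) = 2*cos(s/2 + pi/6).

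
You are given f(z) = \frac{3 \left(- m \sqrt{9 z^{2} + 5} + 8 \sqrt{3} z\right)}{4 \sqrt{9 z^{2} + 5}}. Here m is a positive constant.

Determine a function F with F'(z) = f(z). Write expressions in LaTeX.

An antiderivative is F(z) = \frac{\sqrt{3} \left(- 3 \sqrt{3} m z + 8 \sqrt{9 z^{2} + 5}\right)}{12}.

Differentiate the proposed F(z) back; it has to land on f(z) exactly.
Check: d/dz[\frac{\sqrt{3} \left(- 3 \sqrt{3} m z + 8 \sqrt{9 z^{2} + 5}\right)}{12}] = \frac{- 3 m \sqrt{9 z^{2} + 5} + 24 \sqrt{3} z}{4 \sqrt{9 z^{2} + 5}}, which equals f(z).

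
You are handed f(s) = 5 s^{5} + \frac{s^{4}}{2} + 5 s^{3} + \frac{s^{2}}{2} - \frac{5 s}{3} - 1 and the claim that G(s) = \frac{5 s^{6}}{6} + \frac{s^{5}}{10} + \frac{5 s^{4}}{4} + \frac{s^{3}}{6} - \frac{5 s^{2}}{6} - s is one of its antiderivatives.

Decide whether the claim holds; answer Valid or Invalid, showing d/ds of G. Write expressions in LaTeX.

Valid - differentiating G returns exactly f.

d/ds[G] = 5 s^{5} + \frac{s^{4}}{2} + 5 s^{3} + \frac{s^{2}}{2} - \frac{5 s}{3} - 1
This equals f(s) exactly, so the claim holds.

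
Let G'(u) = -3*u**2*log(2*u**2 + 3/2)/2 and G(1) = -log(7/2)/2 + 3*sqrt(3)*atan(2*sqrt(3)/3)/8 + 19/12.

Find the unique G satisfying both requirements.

G(u) = -u**3*log(2*u**2 + 3/2)/2 + u**3/3 - 3*u/4 + 3*sqrt(3)*atan(2*sqrt(3)*u/3)/8 + 2

Whatever form G(u) takes, its d/du must return the stated G'(u).
A general antiderivative is -u**3*log(2*u**2 + 3/2)/2 + u**3/3 - 3*u/4 + 3*sqrt(3)*atan(2*sqrt(3)*u/3)/8 + C.
The condition gives C = -log(7/2)/2 + 3*sqrt(3)*atan(2*sqrt(3)/3)/8 + 19/12 - (-log(7/2)/2 - 5/12 + 3*sqrt(3)*atan(2*sqrt(3)/3)/8) = 2.
So G(u) = -u**3*log(2*u**2 + 3/2)/2 + u**3/3 - 3*u/4 + 3*sqrt(3)*atan(2*sqrt(3)*u/3)/8 + 2.
Check: d/du[-u**3*log(2*u**2 + 3/2)/2 + u**3/3 - 3*u/4 + 3*sqrt(3)*atan(2*sqrt(3)*u/3)/8 + 2] = -3*u**2*log(2*u**2 + 3/2)/2 = G'(u).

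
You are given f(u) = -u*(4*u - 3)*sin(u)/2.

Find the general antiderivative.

F(u) = (4*u**2*cos(u) - 8*u*sin(u) - 3*u*cos(u) + 3*sin(u) - 8*cos(u))/2 + C

Differentiate the proposed F(u) back; it has to land on f(u) exactly.
Check: d/du[(4*u**2*cos(u) - 8*u*sin(u) - 3*u*cos(u) + 3*sin(u) - 8*cos(u))/2] = -2*u**2*sin(u) + 3*u*sin(u)/2, which equals f(u).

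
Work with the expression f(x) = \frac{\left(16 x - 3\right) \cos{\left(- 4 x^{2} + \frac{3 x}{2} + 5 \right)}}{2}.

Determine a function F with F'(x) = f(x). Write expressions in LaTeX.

f matches the chain-rule pattern g'(h)*h' with inner function h(x) = - 4 x^{2} + \frac{3 x}{2} + 5; substituting u = h(x) collapses the integral.
Check: d/dx[- \sin{\left(- 4 x^{2} + \frac{3 x}{2} + 5 \right)}] = 8 x \cos{\left(- 4 x^{2} + \frac{3 x}{2} + 5 \right)} - \frac{3 \cos{\left(- 4 x^{2} + \frac{3 x}{2} + 5 \right)}}{2}, which equals f(x).

An antiderivative is F(x) = - \sin{\left(- 4 x^{2} + \frac{3 x}{2} + 5 \right)}.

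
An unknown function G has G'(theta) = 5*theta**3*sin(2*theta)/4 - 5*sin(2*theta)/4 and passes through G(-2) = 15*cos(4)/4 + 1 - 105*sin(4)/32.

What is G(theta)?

G(theta) = (-20*theta**3*cos(2*theta) + 30*theta**2*sin(2*theta) + 30*theta*cos(2*theta) - 15*sin(2*theta) + 20*cos(2*theta) + 32)/32

The integrand splits into summands that can be handled one at a time.
A general antiderivative is -5*theta**3*cos(2*theta)/8 + 15*theta**2*sin(2*theta)/16 + 15*theta*cos(2*theta)/16 - 15*sin(2*theta)/32 + 5*cos(2*theta)/8 + C.
The condition gives C = 15*cos(4)/4 + 1 - 105*sin(4)/32 - (15*cos(4)/4 - 105*sin(4)/32) = 1.
So G(theta) = (-20*theta**3*cos(2*theta) + 30*theta**2*sin(2*theta) + 30*theta*cos(2*theta) - 15*sin(2*theta) + 20*cos(2*theta) + 32)/32.
Check: d/dtheta[(-20*theta**3*cos(2*theta) + 30*theta**2*sin(2*theta) + 30*theta*cos(2*theta) - 15*sin(2*theta) + 20*cos(2*theta) + 32)/32] = 5*theta**3*sin(2*theta)/4 - 5*sin(2*theta)/4 = G'(theta).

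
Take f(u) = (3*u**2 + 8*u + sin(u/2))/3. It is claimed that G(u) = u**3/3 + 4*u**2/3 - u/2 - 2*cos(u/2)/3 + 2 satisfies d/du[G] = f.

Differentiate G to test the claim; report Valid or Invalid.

Invalid: d/du[G] - f = -1/2, which is not 0.

d/du[G] = u**2 + 8*u/3 + sin(u/2)/3 - 1/2
d/du[G] - f(u) = -1/2 != 0.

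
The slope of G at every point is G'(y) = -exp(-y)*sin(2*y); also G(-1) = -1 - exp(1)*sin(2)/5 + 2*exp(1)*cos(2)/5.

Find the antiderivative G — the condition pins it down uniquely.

G(y) = (-5*exp(y) + sin(2*y) + 2*cos(2*y))*exp(-y)/5

Whatever form G(y) takes, its d/dy must return the stated G'(y).
A general antiderivative is exp(-y)*sin(2*y)/5 + 2*exp(-y)*cos(2*y)/5 + C.
The condition gives C = -1 - exp(1)*sin(2)/5 + 2*exp(1)*cos(2)/5 - (-exp(1)*sin(2)/5 + 2*exp(1)*cos(2)/5) = -1.
So G(y) = (-5*exp(y) + sin(2*y) + 2*cos(2*y))*exp(-y)/5.
Check: d/dy[(-5*exp(y) + sin(2*y) + 2*cos(2*y))*exp(-y)/5] = -exp(-y)*sin(2*y) = G'(y).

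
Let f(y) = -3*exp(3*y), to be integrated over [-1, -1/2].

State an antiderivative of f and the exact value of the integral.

Whatever form F(y) takes, F'(y) = f(y) is non-negotiable.
F(y) = -exp(3*y) is an antiderivative of f.
Check: d/dy[-exp(3*y)] = -3*exp(3*y) = f(y).
F(-1/2) = -exp(-3/2); F(-1) = -exp(-3).
Integral = F(-1/2) - F(-1) = -exp(-3/2) + exp(-3).

Antiderivative: F(y) = -exp(3*y); value = -exp(-3/2) + exp(-3)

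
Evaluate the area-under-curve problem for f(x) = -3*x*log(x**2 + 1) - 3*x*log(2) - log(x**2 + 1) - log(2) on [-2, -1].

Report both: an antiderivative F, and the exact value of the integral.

The integrand splits into summands that can be handled one at a time.
F(x) = -(3*x**2*log(2*x**2 + 2) - 3*x**2 + 2*x*log(2*x**2 + 2) - 4*x + 3*log(x**2 + 1) + 4*atan(x))/2 is an antiderivative of f.
Check: d/dx[-(3*x**2*log(2*x**2 + 2) - 3*x**2 + 2*x*log(2*x**2 + 2) - 4*x + 3*log(x**2 + 1) + 4*atan(x))/2] = -3*x*log(x**2 + 1) - 3*x*log(2) - log(x**2 + 1) - log(2) = f(x).
F(-1) = -3*log(2)/2 - log(4)/2 - 1/2 + pi/2; F(-2) = -4*log(10) - 3*log(5)/2 + 2 + 2*atan(2).
Integral = F(-1) - F(-2) = -5/2 - 2*atan(2) - 3*log(2)/2 - log(4)/2 + pi/2 + 3*log(5)/2 + 4*log(10).

Antiderivative: F(x) = -(3*x**2*log(2*x**2 + 2) - 3*x**2 + 2*x*log(2*x**2 + 2) - 4*x + 3*log(x**2 + 1) + 4*atan(x))/2; value = -5/2 - 2*atan(2) - 3*log(2)/2 - log(4)/2 + pi/2 + 3*log(5)/2 + 4*log(10)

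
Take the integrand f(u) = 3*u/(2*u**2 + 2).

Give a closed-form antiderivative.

An antiderivative is F(u) = 3*log(u**2 + 1)/4.

The substitution w = u**2/2 + 1/2 works: f is exactly (dF/dw)*(dw/du) for that inner function.
Check: d/du[3*log(u**2 + 1)/4] = 3*u/(2*u**2 + 2) = f(u).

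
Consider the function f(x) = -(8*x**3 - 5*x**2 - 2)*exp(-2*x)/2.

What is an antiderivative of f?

An antiderivative is F(x) = (16*x**3 + 14*x**2 + 14*x + 3)*exp(-2*x)/8.

Recognize the product-rule pattern: f = u'v + uv' with u = 2*x**3 + 7*x**2/4 + 7*x/4 + 3/8, v = exp(-2*x), so integration by parts undoes it.
Check: d/dx[(16*x**3 + 14*x**2 + 14*x + 3)*exp(-2*x)/8] = (-8*x**3 + 5*x**2 + 2)*exp(-2*x)/2, which equals f(x).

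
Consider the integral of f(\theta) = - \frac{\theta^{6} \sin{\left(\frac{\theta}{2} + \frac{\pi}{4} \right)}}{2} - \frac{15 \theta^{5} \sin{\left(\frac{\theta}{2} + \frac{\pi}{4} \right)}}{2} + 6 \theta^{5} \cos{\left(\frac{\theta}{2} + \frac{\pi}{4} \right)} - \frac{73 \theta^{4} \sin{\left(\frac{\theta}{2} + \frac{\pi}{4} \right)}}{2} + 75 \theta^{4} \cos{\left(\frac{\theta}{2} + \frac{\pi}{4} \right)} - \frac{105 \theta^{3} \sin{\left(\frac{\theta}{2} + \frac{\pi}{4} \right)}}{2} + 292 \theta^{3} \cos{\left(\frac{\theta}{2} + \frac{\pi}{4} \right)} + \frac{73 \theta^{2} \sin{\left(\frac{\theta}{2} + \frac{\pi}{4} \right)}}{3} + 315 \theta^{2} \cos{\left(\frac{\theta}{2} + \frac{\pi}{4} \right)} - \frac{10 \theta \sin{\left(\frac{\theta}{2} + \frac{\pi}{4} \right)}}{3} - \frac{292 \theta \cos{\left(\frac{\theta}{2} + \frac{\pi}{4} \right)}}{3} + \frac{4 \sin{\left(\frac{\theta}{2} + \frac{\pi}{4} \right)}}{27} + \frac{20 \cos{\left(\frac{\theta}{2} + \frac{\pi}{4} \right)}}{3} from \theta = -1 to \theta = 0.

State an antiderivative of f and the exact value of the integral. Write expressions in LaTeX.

f has the shape u'v + uv' for u = - \left(- \theta^{2} - 5 \theta + \frac{2}{3}\right)^{3} and v = \cos{\left(\frac{\theta}{2} + \frac{\pi}{4} \right)} — it is the derivative of the product u*v.
F(\theta) = \frac{\left(3 \theta^{2} + 15 \theta - 2\right)^{3} \cos{\left(\frac{\theta}{2} + \frac{\pi}{4} \right)}}{27} is an antiderivative of f.
Check: d/d\theta[\frac{\left(3 \theta^{2} + 15 \theta - 2\right)^{3} \cos{\left(\frac{\theta}{2} + \frac{\pi}{4} \right)}}{27}] = - \frac{\theta^{6} \sin{\left(\frac{\theta}{2} + \frac{\pi}{4} \right)}}{2} - \frac{15 \theta^{5} \sin{\left(\frac{\theta}{2} + \frac{\pi}{4} \right)}}{2} + 6 \theta^{5} \cos{\left(\frac{\theta}{2} + \frac{\pi}{4} \right)} - \frac{73 \theta^{4} \sin{\left(\frac{\theta}{2} + \frac{\pi}{4} \right)}}{2} + 75 \theta^{4} \cos{\left(\frac{\theta}{2} + \frac{\pi}{4} \right)} - \frac{105 \theta^{3} \sin{\left(\frac{\theta}{2} + \frac{\pi}{4} \right)}}{2} + 292 \theta^{3} \cos{\left(\frac{\theta}{2} + \frac{\pi}{4} \right)} + \frac{73 \theta^{2} \sin{\left(\frac{\theta}{2} + \frac{\pi}{4} \right)}}{3} + 315 \theta^{2} \cos{\left(\frac{\theta}{2} + \frac{\pi}{4} \right)} - \frac{10 \theta \sin{\left(\frac{\theta}{2} + \frac{\pi}{4} \right)}}{3} - \frac{292 \theta \cos{\left(\frac{\theta}{2} + \frac{\pi}{4} \right)}}{3} + \frac{4 \sin{\left(\frac{\theta}{2} + \frac{\pi}{4} \right)}}{27} + \frac{20 \cos{\left(\frac{\theta}{2} + \frac{\pi}{4} \right)}}{3} = f(\theta).
F(0) = - \frac{4 \sqrt{2}}{27}; F(-1) = - \frac{2744 \sin{\left(\frac{1}{2} + \frac{\pi}{4} \right)}}{27}.
Integral = F(0) - F(-1) = - \frac{4 \sqrt{2}}{27} + \frac{2744 \sin{\left(\frac{1}{2} + \frac{\pi}{4} \right)}}{27}.

Antiderivative: F(\theta) = \frac{\left(3 \theta^{2} + 15 \theta - 2\right)^{3} \cos{\left(\frac{\theta}{2} + \frac{\pi}{4} \right)}}{27}; value = - \frac{4 \sqrt{2}}{27} + \frac{2744 \sin{\left(\frac{1}{2} + \frac{\pi}{4} \right)}}{27}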